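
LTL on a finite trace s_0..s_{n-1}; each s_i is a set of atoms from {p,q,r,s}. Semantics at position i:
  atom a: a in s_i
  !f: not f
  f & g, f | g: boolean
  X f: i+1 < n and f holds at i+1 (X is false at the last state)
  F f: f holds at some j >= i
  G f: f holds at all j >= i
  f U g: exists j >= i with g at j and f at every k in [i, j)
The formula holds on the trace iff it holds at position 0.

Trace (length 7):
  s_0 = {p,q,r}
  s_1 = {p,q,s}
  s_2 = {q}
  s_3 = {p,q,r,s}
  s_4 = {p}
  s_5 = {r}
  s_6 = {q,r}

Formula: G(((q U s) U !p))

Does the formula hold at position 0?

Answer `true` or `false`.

s_0={p,q,r}: G(((q U s) U !p))=False ((q U s) U !p)=True (q U s)=True q=True s=False !p=False p=True
s_1={p,q,s}: G(((q U s) U !p))=False ((q U s) U !p)=True (q U s)=True q=True s=True !p=False p=True
s_2={q}: G(((q U s) U !p))=False ((q U s) U !p)=True (q U s)=True q=True s=False !p=True p=False
s_3={p,q,r,s}: G(((q U s) U !p))=False ((q U s) U !p)=False (q U s)=True q=True s=True !p=False p=True
s_4={p}: G(((q U s) U !p))=False ((q U s) U !p)=False (q U s)=False q=False s=False !p=False p=True
s_5={r}: G(((q U s) U !p))=True ((q U s) U !p)=True (q U s)=False q=False s=False !p=True p=False
s_6={q,r}: G(((q U s) U !p))=True ((q U s) U !p)=True (q U s)=False q=True s=False !p=True p=False

Answer: false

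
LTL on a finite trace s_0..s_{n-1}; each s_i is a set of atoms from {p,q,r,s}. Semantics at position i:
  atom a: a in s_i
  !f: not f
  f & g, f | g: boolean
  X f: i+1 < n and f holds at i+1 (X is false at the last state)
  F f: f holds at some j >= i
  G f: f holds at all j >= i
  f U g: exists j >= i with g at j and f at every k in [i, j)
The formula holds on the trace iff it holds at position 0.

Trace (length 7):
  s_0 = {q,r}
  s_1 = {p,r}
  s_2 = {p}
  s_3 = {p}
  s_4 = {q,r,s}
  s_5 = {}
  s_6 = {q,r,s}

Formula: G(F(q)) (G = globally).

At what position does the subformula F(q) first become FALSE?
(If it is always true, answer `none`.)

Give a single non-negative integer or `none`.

s_0={q,r}: F(q)=True q=True
s_1={p,r}: F(q)=True q=False
s_2={p}: F(q)=True q=False
s_3={p}: F(q)=True q=False
s_4={q,r,s}: F(q)=True q=True
s_5={}: F(q)=True q=False
s_6={q,r,s}: F(q)=True q=True
G(F(q)) holds globally = True
No violation — formula holds at every position.

Answer: none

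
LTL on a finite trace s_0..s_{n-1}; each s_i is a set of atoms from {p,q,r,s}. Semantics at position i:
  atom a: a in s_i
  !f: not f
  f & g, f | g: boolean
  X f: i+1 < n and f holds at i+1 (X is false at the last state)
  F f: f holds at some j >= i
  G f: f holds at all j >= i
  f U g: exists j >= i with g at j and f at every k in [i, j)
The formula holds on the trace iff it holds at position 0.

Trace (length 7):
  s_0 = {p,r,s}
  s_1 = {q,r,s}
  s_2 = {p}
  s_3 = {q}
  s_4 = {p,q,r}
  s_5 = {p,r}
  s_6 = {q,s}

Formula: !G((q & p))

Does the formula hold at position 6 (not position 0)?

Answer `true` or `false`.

Answer: true

Derivation:
s_0={p,r,s}: !G((q & p))=True G((q & p))=False (q & p)=False q=False p=True
s_1={q,r,s}: !G((q & p))=True G((q & p))=False (q & p)=False q=True p=False
s_2={p}: !G((q & p))=True G((q & p))=False (q & p)=False q=False p=True
s_3={q}: !G((q & p))=True G((q & p))=False (q & p)=False q=True p=False
s_4={p,q,r}: !G((q & p))=True G((q & p))=False (q & p)=True q=True p=True
s_5={p,r}: !G((q & p))=True G((q & p))=False (q & p)=False q=False p=True
s_6={q,s}: !G((q & p))=True G((q & p))=False (q & p)=False q=True p=False
Evaluating at position 6: result = True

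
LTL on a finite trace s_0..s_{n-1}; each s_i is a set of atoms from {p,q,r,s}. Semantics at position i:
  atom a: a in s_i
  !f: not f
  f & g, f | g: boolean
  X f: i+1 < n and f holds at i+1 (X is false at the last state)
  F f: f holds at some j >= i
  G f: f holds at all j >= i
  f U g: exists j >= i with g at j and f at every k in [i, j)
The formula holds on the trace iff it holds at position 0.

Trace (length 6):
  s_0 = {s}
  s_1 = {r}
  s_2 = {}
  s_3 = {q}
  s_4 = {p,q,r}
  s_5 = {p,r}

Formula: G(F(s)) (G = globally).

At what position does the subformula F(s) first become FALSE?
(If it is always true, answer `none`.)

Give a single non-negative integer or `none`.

Answer: 1

Derivation:
s_0={s}: F(s)=True s=True
s_1={r}: F(s)=False s=False
s_2={}: F(s)=False s=False
s_3={q}: F(s)=False s=False
s_4={p,q,r}: F(s)=False s=False
s_5={p,r}: F(s)=False s=False
G(F(s)) holds globally = False
First violation at position 1.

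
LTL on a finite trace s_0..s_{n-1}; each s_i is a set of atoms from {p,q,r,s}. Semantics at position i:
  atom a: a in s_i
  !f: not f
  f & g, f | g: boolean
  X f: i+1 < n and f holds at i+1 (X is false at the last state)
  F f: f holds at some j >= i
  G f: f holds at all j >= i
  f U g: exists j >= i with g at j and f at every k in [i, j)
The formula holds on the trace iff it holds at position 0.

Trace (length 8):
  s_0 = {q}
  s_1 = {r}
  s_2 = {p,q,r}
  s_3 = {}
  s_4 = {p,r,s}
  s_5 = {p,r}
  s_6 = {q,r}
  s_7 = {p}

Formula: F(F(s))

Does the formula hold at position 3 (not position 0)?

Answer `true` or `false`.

Answer: true

Derivation:
s_0={q}: F(F(s))=True F(s)=True s=False
s_1={r}: F(F(s))=True F(s)=True s=False
s_2={p,q,r}: F(F(s))=True F(s)=True s=False
s_3={}: F(F(s))=True F(s)=True s=False
s_4={p,r,s}: F(F(s))=True F(s)=True s=True
s_5={p,r}: F(F(s))=False F(s)=False s=False
s_6={q,r}: F(F(s))=False F(s)=False s=False
s_7={p}: F(F(s))=False F(s)=False s=False
Evaluating at position 3: result = True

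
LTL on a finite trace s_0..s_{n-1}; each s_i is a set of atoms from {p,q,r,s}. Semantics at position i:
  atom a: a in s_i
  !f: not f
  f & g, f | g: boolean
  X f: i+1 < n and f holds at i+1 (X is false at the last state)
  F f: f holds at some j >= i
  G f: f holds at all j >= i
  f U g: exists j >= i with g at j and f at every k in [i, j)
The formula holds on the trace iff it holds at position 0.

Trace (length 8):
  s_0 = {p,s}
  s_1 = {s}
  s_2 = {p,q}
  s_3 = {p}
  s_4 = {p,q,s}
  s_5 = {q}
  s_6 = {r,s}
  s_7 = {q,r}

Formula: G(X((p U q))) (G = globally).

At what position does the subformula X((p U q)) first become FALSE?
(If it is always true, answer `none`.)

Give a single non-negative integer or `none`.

s_0={p,s}: X((p U q))=False (p U q)=False p=True q=False
s_1={s}: X((p U q))=True (p U q)=False p=False q=False
s_2={p,q}: X((p U q))=True (p U q)=True p=True q=True
s_3={p}: X((p U q))=True (p U q)=True p=True q=False
s_4={p,q,s}: X((p U q))=True (p U q)=True p=True q=True
s_5={q}: X((p U q))=False (p U q)=True p=False q=True
s_6={r,s}: X((p U q))=True (p U q)=False p=False q=False
s_7={q,r}: X((p U q))=False (p U q)=True p=False q=True
G(X((p U q))) holds globally = False
First violation at position 0.

Answer: 0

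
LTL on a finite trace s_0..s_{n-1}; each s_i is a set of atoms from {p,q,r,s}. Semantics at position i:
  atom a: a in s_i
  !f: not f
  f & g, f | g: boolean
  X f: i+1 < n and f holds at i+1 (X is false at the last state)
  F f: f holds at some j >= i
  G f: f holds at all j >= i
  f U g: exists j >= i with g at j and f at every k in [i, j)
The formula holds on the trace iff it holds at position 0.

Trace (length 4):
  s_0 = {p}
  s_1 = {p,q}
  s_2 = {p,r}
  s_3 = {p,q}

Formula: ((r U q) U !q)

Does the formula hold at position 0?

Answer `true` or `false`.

Answer: true

Derivation:
s_0={p}: ((r U q) U !q)=True (r U q)=False r=False q=False !q=True
s_1={p,q}: ((r U q) U !q)=True (r U q)=True r=False q=True !q=False
s_2={p,r}: ((r U q) U !q)=True (r U q)=True r=True q=False !q=True
s_3={p,q}: ((r U q) U !q)=False (r U q)=True r=False q=True !q=False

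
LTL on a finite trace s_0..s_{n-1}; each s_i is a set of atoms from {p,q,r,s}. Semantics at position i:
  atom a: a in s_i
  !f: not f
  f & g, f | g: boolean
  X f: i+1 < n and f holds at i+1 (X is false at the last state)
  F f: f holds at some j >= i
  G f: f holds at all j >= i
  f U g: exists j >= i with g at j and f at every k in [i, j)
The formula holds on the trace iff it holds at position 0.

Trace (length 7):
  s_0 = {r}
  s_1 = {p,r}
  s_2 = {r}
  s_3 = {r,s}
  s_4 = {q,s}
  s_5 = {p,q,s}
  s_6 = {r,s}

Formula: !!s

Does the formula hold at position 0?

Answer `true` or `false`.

Answer: false

Derivation:
s_0={r}: !!s=False !s=True s=False
s_1={p,r}: !!s=False !s=True s=False
s_2={r}: !!s=False !s=True s=False
s_3={r,s}: !!s=True !s=False s=True
s_4={q,s}: !!s=True !s=False s=True
s_5={p,q,s}: !!s=True !s=False s=True
s_6={r,s}: !!s=True !s=False s=True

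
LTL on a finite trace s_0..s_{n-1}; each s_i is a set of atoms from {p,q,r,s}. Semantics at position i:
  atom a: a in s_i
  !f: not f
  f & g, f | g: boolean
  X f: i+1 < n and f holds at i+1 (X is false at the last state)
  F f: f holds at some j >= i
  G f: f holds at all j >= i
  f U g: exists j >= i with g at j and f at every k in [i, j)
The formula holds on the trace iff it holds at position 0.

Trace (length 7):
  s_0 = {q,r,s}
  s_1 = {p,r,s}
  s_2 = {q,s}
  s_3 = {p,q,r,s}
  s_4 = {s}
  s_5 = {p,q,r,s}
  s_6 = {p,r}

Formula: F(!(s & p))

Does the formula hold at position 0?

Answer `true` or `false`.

Answer: true

Derivation:
s_0={q,r,s}: F(!(s & p))=True !(s & p)=True (s & p)=False s=True p=False
s_1={p,r,s}: F(!(s & p))=True !(s & p)=False (s & p)=True s=True p=True
s_2={q,s}: F(!(s & p))=True !(s & p)=True (s & p)=False s=True p=False
s_3={p,q,r,s}: F(!(s & p))=True !(s & p)=False (s & p)=True s=True p=True
s_4={s}: F(!(s & p))=True !(s & p)=True (s & p)=False s=True p=False
s_5={p,q,r,s}: F(!(s & p))=True !(s & p)=False (s & p)=True s=True p=True
s_6={p,r}: F(!(s & p))=True !(s & p)=True (s & p)=False s=False p=True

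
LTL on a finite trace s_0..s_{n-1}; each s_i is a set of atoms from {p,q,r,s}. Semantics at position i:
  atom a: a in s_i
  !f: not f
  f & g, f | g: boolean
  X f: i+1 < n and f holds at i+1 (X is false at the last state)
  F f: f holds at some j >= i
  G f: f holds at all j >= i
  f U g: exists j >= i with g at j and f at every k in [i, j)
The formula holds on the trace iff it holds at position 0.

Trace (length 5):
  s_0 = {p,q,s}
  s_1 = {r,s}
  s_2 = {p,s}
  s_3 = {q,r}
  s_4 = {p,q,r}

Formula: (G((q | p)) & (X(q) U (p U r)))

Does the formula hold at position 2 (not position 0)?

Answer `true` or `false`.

Answer: true

Derivation:
s_0={p,q,s}: (G((q | p)) & (X(q) U (p U r)))=False G((q | p))=False (q | p)=True q=True p=True (X(q) U (p U r))=True X(q)=False (p U r)=True r=False
s_1={r,s}: (G((q | p)) & (X(q) U (p U r)))=False G((q | p))=False (q | p)=False q=False p=False (X(q) U (p U r))=True X(q)=False (p U r)=True r=True
s_2={p,s}: (G((q | p)) & (X(q) U (p U r)))=True G((q | p))=True (q | p)=True q=False p=True (X(q) U (p U r))=True X(q)=True (p U r)=True r=False
s_3={q,r}: (G((q | p)) & (X(q) U (p U r)))=True G((q | p))=True (q | p)=True q=True p=False (X(q) U (p U r))=True X(q)=True (p U r)=True r=True
s_4={p,q,r}: (G((q | p)) & (X(q) U (p U r)))=True G((q | p))=True (q | p)=True q=True p=True (X(q) U (p U r))=True X(q)=False (p U r)=True r=True
Evaluating at position 2: result = True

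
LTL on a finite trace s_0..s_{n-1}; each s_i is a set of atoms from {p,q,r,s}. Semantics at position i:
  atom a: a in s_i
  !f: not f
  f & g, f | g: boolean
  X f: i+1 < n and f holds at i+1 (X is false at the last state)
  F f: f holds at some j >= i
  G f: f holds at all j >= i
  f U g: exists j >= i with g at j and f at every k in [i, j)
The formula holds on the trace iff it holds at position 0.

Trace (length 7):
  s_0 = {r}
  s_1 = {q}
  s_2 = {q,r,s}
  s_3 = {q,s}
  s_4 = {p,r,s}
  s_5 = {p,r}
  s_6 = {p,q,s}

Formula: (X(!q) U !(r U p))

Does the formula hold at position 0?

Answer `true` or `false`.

Answer: true

Derivation:
s_0={r}: (X(!q) U !(r U p))=True X(!q)=False !q=True q=False !(r U p)=True (r U p)=False r=True p=False
s_1={q}: (X(!q) U !(r U p))=True X(!q)=False !q=False q=True !(r U p)=True (r U p)=False r=False p=False
s_2={q,r,s}: (X(!q) U !(r U p))=True X(!q)=False !q=False q=True !(r U p)=True (r U p)=False r=True p=False
s_3={q,s}: (X(!q) U !(r U p))=True X(!q)=True !q=False q=True !(r U p)=True (r U p)=False r=False p=False
s_4={p,r,s}: (X(!q) U !(r U p))=False X(!q)=True !q=True q=False !(r U p)=False (r U p)=True r=True p=True
s_5={p,r}: (X(!q) U !(r U p))=False X(!q)=False !q=True q=False !(r U p)=False (r U p)=True r=True p=True
s_6={p,q,s}: (X(!q) U !(r U p))=False X(!q)=False !q=False q=True !(r U p)=False (r U p)=True r=False p=True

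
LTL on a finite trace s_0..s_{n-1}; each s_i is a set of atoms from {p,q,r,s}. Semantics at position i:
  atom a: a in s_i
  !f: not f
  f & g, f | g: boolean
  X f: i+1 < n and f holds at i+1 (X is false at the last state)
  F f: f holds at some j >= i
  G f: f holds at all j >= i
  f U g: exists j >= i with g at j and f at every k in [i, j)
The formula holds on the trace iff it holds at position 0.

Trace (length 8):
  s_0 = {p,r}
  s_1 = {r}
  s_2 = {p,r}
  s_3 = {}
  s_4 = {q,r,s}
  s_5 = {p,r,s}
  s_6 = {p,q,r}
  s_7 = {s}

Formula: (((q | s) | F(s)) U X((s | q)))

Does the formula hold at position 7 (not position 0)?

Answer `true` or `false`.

Answer: false

Derivation:
s_0={p,r}: (((q | s) | F(s)) U X((s | q)))=True ((q | s) | F(s))=True (q | s)=False q=False s=False F(s)=True X((s | q))=False (s | q)=False
s_1={r}: (((q | s) | F(s)) U X((s | q)))=True ((q | s) | F(s))=True (q | s)=False q=False s=False F(s)=True X((s | q))=False (s | q)=False
s_2={p,r}: (((q | s) | F(s)) U X((s | q)))=True ((q | s) | F(s))=True (q | s)=False q=False s=False F(s)=True X((s | q))=False (s | q)=False
s_3={}: (((q | s) | F(s)) U X((s | q)))=True ((q | s) | F(s))=True (q | s)=False q=False s=False F(s)=True X((s | q))=True (s | q)=False
s_4={q,r,s}: (((q | s) | F(s)) U X((s | q)))=True ((q | s) | F(s))=True (q | s)=True q=True s=True F(s)=True X((s | q))=True (s | q)=True
s_5={p,r,s}: (((q | s) | F(s)) U X((s | q)))=True ((q | s) | F(s))=True (q | s)=True q=False s=True F(s)=True X((s | q))=True (s | q)=True
s_6={p,q,r}: (((q | s) | F(s)) U X((s | q)))=True ((q | s) | F(s))=True (q | s)=True q=True s=False F(s)=True X((s | q))=True (s | q)=True
s_7={s}: (((q | s) | F(s)) U X((s | q)))=False ((q | s) | F(s))=True (q | s)=True q=False s=True F(s)=True X((s | q))=False (s | q)=True
Evaluating at position 7: result = False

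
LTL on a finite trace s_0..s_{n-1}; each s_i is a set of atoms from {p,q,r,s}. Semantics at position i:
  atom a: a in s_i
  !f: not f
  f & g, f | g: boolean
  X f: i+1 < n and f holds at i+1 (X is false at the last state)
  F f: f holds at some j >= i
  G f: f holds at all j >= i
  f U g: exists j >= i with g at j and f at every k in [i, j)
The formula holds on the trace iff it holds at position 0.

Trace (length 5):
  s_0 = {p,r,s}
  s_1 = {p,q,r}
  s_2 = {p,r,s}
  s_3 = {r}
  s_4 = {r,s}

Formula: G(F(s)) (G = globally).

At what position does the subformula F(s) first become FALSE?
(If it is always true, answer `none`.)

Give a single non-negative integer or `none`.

s_0={p,r,s}: F(s)=True s=True
s_1={p,q,r}: F(s)=True s=False
s_2={p,r,s}: F(s)=True s=True
s_3={r}: F(s)=True s=False
s_4={r,s}: F(s)=True s=True
G(F(s)) holds globally = True
No violation — formula holds at every position.

Answer: none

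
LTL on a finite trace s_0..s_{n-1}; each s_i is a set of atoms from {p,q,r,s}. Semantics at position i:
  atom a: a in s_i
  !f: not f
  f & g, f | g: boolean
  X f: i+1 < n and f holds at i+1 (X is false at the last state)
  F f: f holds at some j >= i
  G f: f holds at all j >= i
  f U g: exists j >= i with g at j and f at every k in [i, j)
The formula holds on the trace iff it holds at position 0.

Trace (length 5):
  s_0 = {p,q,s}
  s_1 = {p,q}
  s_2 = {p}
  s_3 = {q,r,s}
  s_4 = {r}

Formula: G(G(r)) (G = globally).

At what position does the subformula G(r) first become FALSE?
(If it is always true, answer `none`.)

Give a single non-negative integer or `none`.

s_0={p,q,s}: G(r)=False r=False
s_1={p,q}: G(r)=False r=False
s_2={p}: G(r)=False r=False
s_3={q,r,s}: G(r)=True r=True
s_4={r}: G(r)=True r=True
G(G(r)) holds globally = False
First violation at position 0.

Answer: 0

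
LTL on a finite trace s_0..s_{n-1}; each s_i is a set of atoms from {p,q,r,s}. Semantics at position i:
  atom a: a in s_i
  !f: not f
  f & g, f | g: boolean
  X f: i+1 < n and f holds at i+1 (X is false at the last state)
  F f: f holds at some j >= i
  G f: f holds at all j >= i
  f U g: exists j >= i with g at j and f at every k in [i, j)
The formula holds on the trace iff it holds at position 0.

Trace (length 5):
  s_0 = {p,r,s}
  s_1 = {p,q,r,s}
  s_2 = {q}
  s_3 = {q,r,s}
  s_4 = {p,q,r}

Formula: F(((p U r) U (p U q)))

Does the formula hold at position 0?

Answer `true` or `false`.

Answer: true

Derivation:
s_0={p,r,s}: F(((p U r) U (p U q)))=True ((p U r) U (p U q))=True (p U r)=True p=True r=True (p U q)=True q=False
s_1={p,q,r,s}: F(((p U r) U (p U q)))=True ((p U r) U (p U q))=True (p U r)=True p=True r=True (p U q)=True q=True
s_2={q}: F(((p U r) U (p U q)))=True ((p U r) U (p U q))=True (p U r)=False p=False r=False (p U q)=True q=True
s_3={q,r,s}: F(((p U r) U (p U q)))=True ((p U r) U (p U q))=True (p U r)=True p=False r=True (p U q)=True q=True
s_4={p,q,r}: F(((p U r) U (p U q)))=True ((p U r) U (p U q))=True (p U r)=True p=True r=True (p U q)=True q=True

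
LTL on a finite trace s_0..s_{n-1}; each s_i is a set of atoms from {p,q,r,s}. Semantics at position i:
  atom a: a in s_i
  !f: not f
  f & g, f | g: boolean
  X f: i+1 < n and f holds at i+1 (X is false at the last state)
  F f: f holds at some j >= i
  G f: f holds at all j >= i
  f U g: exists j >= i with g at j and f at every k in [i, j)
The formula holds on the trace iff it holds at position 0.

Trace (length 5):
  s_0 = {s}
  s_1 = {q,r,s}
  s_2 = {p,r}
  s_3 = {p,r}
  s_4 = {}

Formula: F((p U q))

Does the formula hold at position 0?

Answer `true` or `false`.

Answer: true

Derivation:
s_0={s}: F((p U q))=True (p U q)=False p=False q=False
s_1={q,r,s}: F((p U q))=True (p U q)=True p=False q=True
s_2={p,r}: F((p U q))=False (p U q)=False p=True q=False
s_3={p,r}: F((p U q))=False (p U q)=False p=True q=False
s_4={}: F((p U q))=False (p U q)=False p=False q=False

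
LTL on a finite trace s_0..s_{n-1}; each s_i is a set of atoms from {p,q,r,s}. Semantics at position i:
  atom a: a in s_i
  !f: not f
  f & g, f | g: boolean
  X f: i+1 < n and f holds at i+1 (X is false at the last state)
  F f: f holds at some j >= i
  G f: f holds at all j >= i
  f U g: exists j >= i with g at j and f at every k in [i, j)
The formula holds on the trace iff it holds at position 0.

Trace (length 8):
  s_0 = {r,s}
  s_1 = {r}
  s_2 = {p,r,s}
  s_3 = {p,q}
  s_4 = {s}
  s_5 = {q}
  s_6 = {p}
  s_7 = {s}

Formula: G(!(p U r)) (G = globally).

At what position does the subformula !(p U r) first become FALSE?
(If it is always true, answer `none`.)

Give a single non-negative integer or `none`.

Answer: 0

Derivation:
s_0={r,s}: !(p U r)=False (p U r)=True p=False r=True
s_1={r}: !(p U r)=False (p U r)=True p=False r=True
s_2={p,r,s}: !(p U r)=False (p U r)=True p=True r=True
s_3={p,q}: !(p U r)=True (p U r)=False p=True r=False
s_4={s}: !(p U r)=True (p U r)=False p=False r=False
s_5={q}: !(p U r)=True (p U r)=False p=False r=False
s_6={p}: !(p U r)=True (p U r)=False p=True r=False
s_7={s}: !(p U r)=True (p U r)=False p=False r=False
G(!(p U r)) holds globally = False
First violation at position 0.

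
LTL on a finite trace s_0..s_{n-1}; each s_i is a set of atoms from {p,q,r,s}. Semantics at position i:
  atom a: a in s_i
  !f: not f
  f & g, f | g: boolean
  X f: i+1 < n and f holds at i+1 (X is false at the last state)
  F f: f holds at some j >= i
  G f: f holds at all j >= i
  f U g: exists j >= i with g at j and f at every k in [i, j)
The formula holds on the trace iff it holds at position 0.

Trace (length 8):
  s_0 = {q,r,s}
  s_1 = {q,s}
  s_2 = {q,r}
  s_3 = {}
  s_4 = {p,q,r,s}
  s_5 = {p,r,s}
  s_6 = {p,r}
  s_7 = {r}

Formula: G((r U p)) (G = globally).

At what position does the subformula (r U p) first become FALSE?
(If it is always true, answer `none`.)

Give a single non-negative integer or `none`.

s_0={q,r,s}: (r U p)=False r=True p=False
s_1={q,s}: (r U p)=False r=False p=False
s_2={q,r}: (r U p)=False r=True p=False
s_3={}: (r U p)=False r=False p=False
s_4={p,q,r,s}: (r U p)=True r=True p=True
s_5={p,r,s}: (r U p)=True r=True p=True
s_6={p,r}: (r U p)=True r=True p=True
s_7={r}: (r U p)=False r=True p=False
G((r U p)) holds globally = False
First violation at position 0.

Answer: 0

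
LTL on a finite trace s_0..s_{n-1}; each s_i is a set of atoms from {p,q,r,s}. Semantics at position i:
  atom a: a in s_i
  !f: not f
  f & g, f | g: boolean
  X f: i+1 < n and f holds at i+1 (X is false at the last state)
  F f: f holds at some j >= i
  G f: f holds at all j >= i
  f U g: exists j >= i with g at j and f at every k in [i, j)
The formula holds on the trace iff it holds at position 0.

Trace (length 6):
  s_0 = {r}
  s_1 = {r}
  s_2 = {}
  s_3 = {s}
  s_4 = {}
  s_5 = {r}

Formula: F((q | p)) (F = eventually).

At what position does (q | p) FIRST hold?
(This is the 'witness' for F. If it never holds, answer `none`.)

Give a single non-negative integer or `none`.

s_0={r}: (q | p)=False q=False p=False
s_1={r}: (q | p)=False q=False p=False
s_2={}: (q | p)=False q=False p=False
s_3={s}: (q | p)=False q=False p=False
s_4={}: (q | p)=False q=False p=False
s_5={r}: (q | p)=False q=False p=False
F((q | p)) does not hold (no witness exists).

Answer: none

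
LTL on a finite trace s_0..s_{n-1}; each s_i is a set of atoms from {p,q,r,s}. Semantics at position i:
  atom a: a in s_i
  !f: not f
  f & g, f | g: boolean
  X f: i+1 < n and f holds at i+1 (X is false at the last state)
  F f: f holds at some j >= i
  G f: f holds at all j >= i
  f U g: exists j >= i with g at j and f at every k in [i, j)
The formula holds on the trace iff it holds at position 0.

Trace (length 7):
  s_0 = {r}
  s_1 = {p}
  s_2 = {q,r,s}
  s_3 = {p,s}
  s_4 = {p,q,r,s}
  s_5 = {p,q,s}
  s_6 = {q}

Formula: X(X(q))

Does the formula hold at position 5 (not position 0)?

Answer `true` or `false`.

Answer: false

Derivation:
s_0={r}: X(X(q))=True X(q)=False q=False
s_1={p}: X(X(q))=False X(q)=True q=False
s_2={q,r,s}: X(X(q))=True X(q)=False q=True
s_3={p,s}: X(X(q))=True X(q)=True q=False
s_4={p,q,r,s}: X(X(q))=True X(q)=True q=True
s_5={p,q,s}: X(X(q))=False X(q)=True q=True
s_6={q}: X(X(q))=False X(q)=False q=True
Evaluating at position 5: result = False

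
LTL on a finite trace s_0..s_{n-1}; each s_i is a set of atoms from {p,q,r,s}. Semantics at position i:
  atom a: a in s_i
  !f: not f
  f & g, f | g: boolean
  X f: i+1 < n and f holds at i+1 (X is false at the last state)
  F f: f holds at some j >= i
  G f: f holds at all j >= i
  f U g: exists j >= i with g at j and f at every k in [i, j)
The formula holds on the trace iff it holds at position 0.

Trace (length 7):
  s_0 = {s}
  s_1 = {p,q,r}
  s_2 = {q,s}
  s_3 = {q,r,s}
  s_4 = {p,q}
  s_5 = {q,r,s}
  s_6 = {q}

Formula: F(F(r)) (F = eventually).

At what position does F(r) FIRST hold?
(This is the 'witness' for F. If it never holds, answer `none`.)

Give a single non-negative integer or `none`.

Answer: 0

Derivation:
s_0={s}: F(r)=True r=False
s_1={p,q,r}: F(r)=True r=True
s_2={q,s}: F(r)=True r=False
s_3={q,r,s}: F(r)=True r=True
s_4={p,q}: F(r)=True r=False
s_5={q,r,s}: F(r)=True r=True
s_6={q}: F(r)=False r=False
F(F(r)) holds; first witness at position 0.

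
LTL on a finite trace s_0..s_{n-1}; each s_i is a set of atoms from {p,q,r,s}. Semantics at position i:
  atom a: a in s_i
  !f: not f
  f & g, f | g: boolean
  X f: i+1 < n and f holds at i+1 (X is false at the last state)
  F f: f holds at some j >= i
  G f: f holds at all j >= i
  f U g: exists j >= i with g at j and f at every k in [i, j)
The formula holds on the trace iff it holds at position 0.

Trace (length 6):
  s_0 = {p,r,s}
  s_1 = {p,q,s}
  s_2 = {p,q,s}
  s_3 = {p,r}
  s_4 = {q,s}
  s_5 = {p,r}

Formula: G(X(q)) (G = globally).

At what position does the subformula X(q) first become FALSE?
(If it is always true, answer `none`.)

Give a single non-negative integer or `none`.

Answer: 2

Derivation:
s_0={p,r,s}: X(q)=True q=False
s_1={p,q,s}: X(q)=True q=True
s_2={p,q,s}: X(q)=False q=True
s_3={p,r}: X(q)=True q=False
s_4={q,s}: X(q)=False q=True
s_5={p,r}: X(q)=False q=False
G(X(q)) holds globally = False
First violation at position 2.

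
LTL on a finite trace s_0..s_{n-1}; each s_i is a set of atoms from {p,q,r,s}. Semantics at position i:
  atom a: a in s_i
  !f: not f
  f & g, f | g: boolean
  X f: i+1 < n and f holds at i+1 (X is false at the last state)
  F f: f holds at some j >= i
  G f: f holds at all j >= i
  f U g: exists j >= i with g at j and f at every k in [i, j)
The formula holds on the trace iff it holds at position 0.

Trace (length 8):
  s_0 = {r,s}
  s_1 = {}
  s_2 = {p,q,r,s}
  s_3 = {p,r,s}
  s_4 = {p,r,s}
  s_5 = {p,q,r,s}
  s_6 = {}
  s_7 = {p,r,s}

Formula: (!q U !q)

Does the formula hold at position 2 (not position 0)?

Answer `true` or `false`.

s_0={r,s}: (!q U !q)=True !q=True q=False
s_1={}: (!q U !q)=True !q=True q=False
s_2={p,q,r,s}: (!q U !q)=False !q=False q=True
s_3={p,r,s}: (!q U !q)=True !q=True q=False
s_4={p,r,s}: (!q U !q)=True !q=True q=False
s_5={p,q,r,s}: (!q U !q)=False !q=False q=True
s_6={}: (!q U !q)=True !q=True q=False
s_7={p,r,s}: (!q U !q)=True !q=True q=False
Evaluating at position 2: result = False

Answer: false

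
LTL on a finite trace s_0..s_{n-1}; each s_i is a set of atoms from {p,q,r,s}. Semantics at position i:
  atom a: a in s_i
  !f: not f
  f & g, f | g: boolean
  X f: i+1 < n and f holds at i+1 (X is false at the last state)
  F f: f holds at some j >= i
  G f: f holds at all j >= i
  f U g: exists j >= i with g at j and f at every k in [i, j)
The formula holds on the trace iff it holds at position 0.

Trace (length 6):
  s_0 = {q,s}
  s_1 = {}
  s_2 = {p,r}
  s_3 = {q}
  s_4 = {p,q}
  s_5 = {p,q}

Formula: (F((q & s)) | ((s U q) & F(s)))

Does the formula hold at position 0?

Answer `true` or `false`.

s_0={q,s}: (F((q & s)) | ((s U q) & F(s)))=True F((q & s))=True (q & s)=True q=True s=True ((s U q) & F(s))=True (s U q)=True F(s)=True
s_1={}: (F((q & s)) | ((s U q) & F(s)))=False F((q & s))=False (q & s)=False q=False s=False ((s U q) & F(s))=False (s U q)=False F(s)=False
s_2={p,r}: (F((q & s)) | ((s U q) & F(s)))=False F((q & s))=False (q & s)=False q=False s=False ((s U q) & F(s))=False (s U q)=False F(s)=False
s_3={q}: (F((q & s)) | ((s U q) & F(s)))=False F((q & s))=False (q & s)=False q=True s=False ((s U q) & F(s))=False (s U q)=True F(s)=False
s_4={p,q}: (F((q & s)) | ((s U q) & F(s)))=False F((q & s))=False (q & s)=False q=True s=False ((s U q) & F(s))=False (s U q)=True F(s)=False
s_5={p,q}: (F((q & s)) | ((s U q) & F(s)))=False F((q & s))=False (q & s)=False q=True s=False ((s U q) & F(s))=False (s U q)=True F(s)=False

Answer: true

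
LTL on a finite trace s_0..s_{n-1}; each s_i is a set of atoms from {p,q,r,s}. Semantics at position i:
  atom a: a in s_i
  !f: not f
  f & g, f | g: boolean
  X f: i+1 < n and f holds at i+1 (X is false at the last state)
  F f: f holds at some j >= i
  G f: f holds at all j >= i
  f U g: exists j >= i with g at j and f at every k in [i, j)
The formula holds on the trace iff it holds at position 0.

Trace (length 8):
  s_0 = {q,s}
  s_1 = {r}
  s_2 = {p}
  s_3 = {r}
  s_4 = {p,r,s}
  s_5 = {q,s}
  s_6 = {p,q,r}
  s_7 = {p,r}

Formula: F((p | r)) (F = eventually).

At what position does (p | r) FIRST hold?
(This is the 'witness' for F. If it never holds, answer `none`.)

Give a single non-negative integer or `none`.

Answer: 1

Derivation:
s_0={q,s}: (p | r)=False p=False r=False
s_1={r}: (p | r)=True p=False r=True
s_2={p}: (p | r)=True p=True r=False
s_3={r}: (p | r)=True p=False r=True
s_4={p,r,s}: (p | r)=True p=True r=True
s_5={q,s}: (p | r)=False p=False r=False
s_6={p,q,r}: (p | r)=True p=True r=True
s_7={p,r}: (p | r)=True p=True r=True
F((p | r)) holds; first witness at position 1.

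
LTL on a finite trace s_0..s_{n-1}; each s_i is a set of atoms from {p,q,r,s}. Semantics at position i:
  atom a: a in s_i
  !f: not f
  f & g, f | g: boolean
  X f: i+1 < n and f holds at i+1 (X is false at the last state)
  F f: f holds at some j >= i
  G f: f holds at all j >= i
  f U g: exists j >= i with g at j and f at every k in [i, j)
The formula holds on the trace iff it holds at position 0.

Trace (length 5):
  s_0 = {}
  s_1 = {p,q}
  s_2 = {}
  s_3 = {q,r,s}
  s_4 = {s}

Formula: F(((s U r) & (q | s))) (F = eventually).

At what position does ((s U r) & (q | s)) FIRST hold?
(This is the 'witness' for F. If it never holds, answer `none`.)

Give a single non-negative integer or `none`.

s_0={}: ((s U r) & (q | s))=False (s U r)=False s=False r=False (q | s)=False q=False
s_1={p,q}: ((s U r) & (q | s))=False (s U r)=False s=False r=False (q | s)=True q=True
s_2={}: ((s U r) & (q | s))=False (s U r)=False s=False r=False (q | s)=False q=False
s_3={q,r,s}: ((s U r) & (q | s))=True (s U r)=True s=True r=True (q | s)=True q=True
s_4={s}: ((s U r) & (q | s))=False (s U r)=False s=True r=False (q | s)=True q=False
F(((s U r) & (q | s))) holds; first witness at position 3.

Answer: 3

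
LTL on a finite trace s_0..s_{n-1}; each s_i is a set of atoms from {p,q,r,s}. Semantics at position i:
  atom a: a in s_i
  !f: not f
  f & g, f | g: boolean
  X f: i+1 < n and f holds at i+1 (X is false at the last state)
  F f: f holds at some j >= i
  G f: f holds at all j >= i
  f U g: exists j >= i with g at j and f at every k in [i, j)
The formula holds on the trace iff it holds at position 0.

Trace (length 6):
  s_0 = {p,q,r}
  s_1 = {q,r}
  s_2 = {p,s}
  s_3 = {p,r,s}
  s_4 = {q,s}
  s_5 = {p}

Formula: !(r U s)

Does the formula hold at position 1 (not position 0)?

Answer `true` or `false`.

Answer: false

Derivation:
s_0={p,q,r}: !(r U s)=False (r U s)=True r=True s=False
s_1={q,r}: !(r U s)=False (r U s)=True r=True s=False
s_2={p,s}: !(r U s)=False (r U s)=True r=False s=True
s_3={p,r,s}: !(r U s)=False (r U s)=True r=True s=True
s_4={q,s}: !(r U s)=False (r U s)=True r=False s=True
s_5={p}: !(r U s)=True (r U s)=False r=False s=False
Evaluating at position 1: result = False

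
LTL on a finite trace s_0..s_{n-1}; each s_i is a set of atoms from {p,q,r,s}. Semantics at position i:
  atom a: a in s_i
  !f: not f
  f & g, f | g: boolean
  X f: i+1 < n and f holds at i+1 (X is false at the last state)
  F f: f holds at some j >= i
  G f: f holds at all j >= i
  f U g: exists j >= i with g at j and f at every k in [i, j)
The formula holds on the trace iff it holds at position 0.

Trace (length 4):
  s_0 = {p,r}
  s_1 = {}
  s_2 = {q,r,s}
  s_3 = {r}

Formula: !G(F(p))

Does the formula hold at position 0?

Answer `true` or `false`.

s_0={p,r}: !G(F(p))=True G(F(p))=False F(p)=True p=True
s_1={}: !G(F(p))=True G(F(p))=False F(p)=False p=False
s_2={q,r,s}: !G(F(p))=True G(F(p))=False F(p)=False p=False
s_3={r}: !G(F(p))=True G(F(p))=False F(p)=False p=False

Answer: true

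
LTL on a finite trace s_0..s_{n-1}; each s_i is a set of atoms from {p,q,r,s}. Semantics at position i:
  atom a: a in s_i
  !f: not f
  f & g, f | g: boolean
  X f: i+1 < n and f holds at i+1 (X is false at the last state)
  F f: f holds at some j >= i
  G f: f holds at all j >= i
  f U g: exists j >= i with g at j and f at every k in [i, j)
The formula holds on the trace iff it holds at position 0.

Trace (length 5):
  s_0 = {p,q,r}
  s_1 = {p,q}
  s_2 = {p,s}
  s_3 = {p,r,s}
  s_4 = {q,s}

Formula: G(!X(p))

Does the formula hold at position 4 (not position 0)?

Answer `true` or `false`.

s_0={p,q,r}: G(!X(p))=False !X(p)=False X(p)=True p=True
s_1={p,q}: G(!X(p))=False !X(p)=False X(p)=True p=True
s_2={p,s}: G(!X(p))=False !X(p)=False X(p)=True p=True
s_3={p,r,s}: G(!X(p))=True !X(p)=True X(p)=False p=True
s_4={q,s}: G(!X(p))=True !X(p)=True X(p)=False p=False
Evaluating at position 4: result = True

Answer: true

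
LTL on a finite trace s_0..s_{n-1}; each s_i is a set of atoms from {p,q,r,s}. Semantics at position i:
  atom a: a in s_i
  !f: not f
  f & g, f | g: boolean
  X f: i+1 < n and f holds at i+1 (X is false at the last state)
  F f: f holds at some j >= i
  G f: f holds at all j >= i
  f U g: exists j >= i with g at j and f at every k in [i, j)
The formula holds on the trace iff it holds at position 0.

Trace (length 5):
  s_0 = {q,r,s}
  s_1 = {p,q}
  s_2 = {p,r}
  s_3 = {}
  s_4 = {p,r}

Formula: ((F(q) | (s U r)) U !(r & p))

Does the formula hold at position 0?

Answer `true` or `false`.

Answer: true

Derivation:
s_0={q,r,s}: ((F(q) | (s U r)) U !(r & p))=True (F(q) | (s U r))=True F(q)=True q=True (s U r)=True s=True r=True !(r & p)=True (r & p)=False p=False
s_1={p,q}: ((F(q) | (s U r)) U !(r & p))=True (F(q) | (s U r))=True F(q)=True q=True (s U r)=False s=False r=False !(r & p)=True (r & p)=False p=True
s_2={p,r}: ((F(q) | (s U r)) U !(r & p))=True (F(q) | (s U r))=True F(q)=False q=False (s U r)=True s=False r=True !(r & p)=False (r & p)=True p=True
s_3={}: ((F(q) | (s U r)) U !(r & p))=True (F(q) | (s U r))=False F(q)=False q=False (s U r)=False s=False r=False !(r & p)=True (r & p)=False p=False
s_4={p,r}: ((F(q) | (s U r)) U !(r & p))=False (F(q) | (s U r))=True F(q)=False q=False (s U r)=True s=False r=True !(r & p)=False (r & p)=True p=True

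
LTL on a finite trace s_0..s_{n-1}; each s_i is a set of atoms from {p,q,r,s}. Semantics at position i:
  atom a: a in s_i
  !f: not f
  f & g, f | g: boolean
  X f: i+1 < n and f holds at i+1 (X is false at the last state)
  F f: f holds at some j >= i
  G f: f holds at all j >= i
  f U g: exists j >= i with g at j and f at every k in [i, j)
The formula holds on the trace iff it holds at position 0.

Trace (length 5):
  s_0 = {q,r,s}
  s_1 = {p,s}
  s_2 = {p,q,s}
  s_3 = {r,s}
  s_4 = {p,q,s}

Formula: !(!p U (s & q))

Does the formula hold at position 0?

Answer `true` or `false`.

Answer: false

Derivation:
s_0={q,r,s}: !(!p U (s & q))=False (!p U (s & q))=True !p=True p=False (s & q)=True s=True q=True
s_1={p,s}: !(!p U (s & q))=True (!p U (s & q))=False !p=False p=True (s & q)=False s=True q=False
s_2={p,q,s}: !(!p U (s & q))=False (!p U (s & q))=True !p=False p=True (s & q)=True s=True q=True
s_3={r,s}: !(!p U (s & q))=False (!p U (s & q))=True !p=True p=False (s & q)=False s=True q=False
s_4={p,q,s}: !(!p U (s & q))=False (!p U (s & q))=True !p=False p=True (s & q)=True s=True q=True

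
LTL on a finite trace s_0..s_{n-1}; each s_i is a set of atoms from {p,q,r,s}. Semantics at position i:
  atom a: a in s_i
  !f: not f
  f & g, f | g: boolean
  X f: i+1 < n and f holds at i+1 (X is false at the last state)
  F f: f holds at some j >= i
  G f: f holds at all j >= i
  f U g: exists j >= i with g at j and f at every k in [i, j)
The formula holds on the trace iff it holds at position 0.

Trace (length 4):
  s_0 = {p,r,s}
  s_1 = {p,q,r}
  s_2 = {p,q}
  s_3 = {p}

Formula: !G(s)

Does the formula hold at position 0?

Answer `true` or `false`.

s_0={p,r,s}: !G(s)=True G(s)=False s=True
s_1={p,q,r}: !G(s)=True G(s)=False s=False
s_2={p,q}: !G(s)=True G(s)=False s=False
s_3={p}: !G(s)=True G(s)=False s=False

Answer: true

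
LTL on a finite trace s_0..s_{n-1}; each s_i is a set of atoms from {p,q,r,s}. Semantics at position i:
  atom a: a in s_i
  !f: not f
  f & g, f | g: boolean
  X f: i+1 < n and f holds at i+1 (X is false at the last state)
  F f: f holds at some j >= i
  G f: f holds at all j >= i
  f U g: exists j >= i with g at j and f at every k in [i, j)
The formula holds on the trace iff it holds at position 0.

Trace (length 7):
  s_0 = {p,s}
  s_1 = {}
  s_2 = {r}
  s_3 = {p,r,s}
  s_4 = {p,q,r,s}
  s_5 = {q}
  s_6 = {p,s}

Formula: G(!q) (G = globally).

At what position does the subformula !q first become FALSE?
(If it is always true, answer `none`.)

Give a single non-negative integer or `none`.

Answer: 4

Derivation:
s_0={p,s}: !q=True q=False
s_1={}: !q=True q=False
s_2={r}: !q=True q=False
s_3={p,r,s}: !q=True q=False
s_4={p,q,r,s}: !q=False q=True
s_5={q}: !q=False q=True
s_6={p,s}: !q=True q=False
G(!q) holds globally = False
First violation at position 4.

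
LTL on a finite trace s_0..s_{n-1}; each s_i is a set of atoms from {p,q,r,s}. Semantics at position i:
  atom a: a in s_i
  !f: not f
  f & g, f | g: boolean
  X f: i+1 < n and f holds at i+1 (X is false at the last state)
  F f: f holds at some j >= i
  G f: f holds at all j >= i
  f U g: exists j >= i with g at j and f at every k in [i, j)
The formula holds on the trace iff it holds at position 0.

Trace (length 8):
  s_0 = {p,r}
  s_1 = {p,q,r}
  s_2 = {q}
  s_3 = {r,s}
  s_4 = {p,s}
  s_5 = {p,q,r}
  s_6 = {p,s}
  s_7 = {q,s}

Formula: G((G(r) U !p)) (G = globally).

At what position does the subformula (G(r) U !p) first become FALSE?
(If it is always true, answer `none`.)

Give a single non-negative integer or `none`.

Answer: 0

Derivation:
s_0={p,r}: (G(r) U !p)=False G(r)=False r=True !p=False p=True
s_1={p,q,r}: (G(r) U !p)=False G(r)=False r=True !p=False p=True
s_2={q}: (G(r) U !p)=True G(r)=False r=False !p=True p=False
s_3={r,s}: (G(r) U !p)=True G(r)=False r=True !p=True p=False
s_4={p,s}: (G(r) U !p)=False G(r)=False r=False !p=False p=True
s_5={p,q,r}: (G(r) U !p)=False G(r)=False r=True !p=False p=True
s_6={p,s}: (G(r) U !p)=False G(r)=False r=False !p=False p=True
s_7={q,s}: (G(r) U !p)=True G(r)=False r=False !p=True p=False
G((G(r) U !p)) holds globally = False
First violation at position 0.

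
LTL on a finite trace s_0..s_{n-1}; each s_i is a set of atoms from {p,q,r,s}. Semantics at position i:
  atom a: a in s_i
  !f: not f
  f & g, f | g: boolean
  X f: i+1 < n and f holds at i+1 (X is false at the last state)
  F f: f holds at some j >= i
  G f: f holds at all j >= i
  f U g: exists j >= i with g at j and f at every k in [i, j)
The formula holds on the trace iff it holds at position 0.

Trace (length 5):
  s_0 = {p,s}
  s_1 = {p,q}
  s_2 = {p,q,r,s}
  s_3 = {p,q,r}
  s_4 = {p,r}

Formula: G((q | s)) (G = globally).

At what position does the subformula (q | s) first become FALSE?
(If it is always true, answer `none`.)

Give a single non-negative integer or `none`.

s_0={p,s}: (q | s)=True q=False s=True
s_1={p,q}: (q | s)=True q=True s=False
s_2={p,q,r,s}: (q | s)=True q=True s=True
s_3={p,q,r}: (q | s)=True q=True s=False
s_4={p,r}: (q | s)=False q=False s=False
G((q | s)) holds globally = False
First violation at position 4.

Answer: 4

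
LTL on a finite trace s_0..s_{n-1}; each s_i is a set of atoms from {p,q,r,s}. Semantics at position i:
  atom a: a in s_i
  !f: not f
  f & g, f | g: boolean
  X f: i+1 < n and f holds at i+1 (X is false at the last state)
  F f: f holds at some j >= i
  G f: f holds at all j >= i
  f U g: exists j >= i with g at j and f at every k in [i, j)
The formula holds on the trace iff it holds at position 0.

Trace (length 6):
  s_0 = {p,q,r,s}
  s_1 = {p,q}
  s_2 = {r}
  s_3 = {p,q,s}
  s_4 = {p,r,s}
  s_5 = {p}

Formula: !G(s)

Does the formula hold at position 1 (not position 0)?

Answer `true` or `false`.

Answer: true

Derivation:
s_0={p,q,r,s}: !G(s)=True G(s)=False s=True
s_1={p,q}: !G(s)=True G(s)=False s=False
s_2={r}: !G(s)=True G(s)=False s=False
s_3={p,q,s}: !G(s)=True G(s)=False s=True
s_4={p,r,s}: !G(s)=True G(s)=False s=True
s_5={p}: !G(s)=True G(s)=False s=False
Evaluating at position 1: result = True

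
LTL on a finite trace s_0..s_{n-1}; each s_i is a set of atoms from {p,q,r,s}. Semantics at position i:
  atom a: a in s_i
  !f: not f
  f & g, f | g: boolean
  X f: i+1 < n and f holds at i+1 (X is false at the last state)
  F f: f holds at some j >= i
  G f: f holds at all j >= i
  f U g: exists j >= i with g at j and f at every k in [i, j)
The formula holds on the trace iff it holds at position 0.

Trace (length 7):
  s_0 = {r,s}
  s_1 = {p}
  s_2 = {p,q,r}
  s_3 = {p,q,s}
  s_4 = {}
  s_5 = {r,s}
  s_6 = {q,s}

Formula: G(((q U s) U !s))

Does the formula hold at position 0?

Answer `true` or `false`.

s_0={r,s}: G(((q U s) U !s))=False ((q U s) U !s)=True (q U s)=True q=False s=True !s=False
s_1={p}: G(((q U s) U !s))=False ((q U s) U !s)=True (q U s)=False q=False s=False !s=True
s_2={p,q,r}: G(((q U s) U !s))=False ((q U s) U !s)=True (q U s)=True q=True s=False !s=True
s_3={p,q,s}: G(((q U s) U !s))=False ((q U s) U !s)=True (q U s)=True q=True s=True !s=False
s_4={}: G(((q U s) U !s))=False ((q U s) U !s)=True (q U s)=False q=False s=False !s=True
s_5={r,s}: G(((q U s) U !s))=False ((q U s) U !s)=False (q U s)=True q=False s=True !s=False
s_6={q,s}: G(((q U s) U !s))=False ((q U s) U !s)=False (q U s)=True q=True s=True !s=False

Answer: false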